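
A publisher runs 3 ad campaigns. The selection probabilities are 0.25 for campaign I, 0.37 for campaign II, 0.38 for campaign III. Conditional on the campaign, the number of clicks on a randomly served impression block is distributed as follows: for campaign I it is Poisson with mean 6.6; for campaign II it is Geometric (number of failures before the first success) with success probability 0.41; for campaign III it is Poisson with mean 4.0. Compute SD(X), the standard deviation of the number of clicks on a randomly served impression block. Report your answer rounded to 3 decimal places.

Per component, I: μ=6.6, E[X²]=50.16; II: μ=1.43902, E[X²]=5.58061; III: μ=4, E[X²]=20.
E[X] = 0.25·6.6 + 0.37·1.43902 + 0.38·4 = 3.70244.
E[X²] = 0.25·50.16 + 0.37·5.58061 + 0.38·20 = 22.2048.
Var(X) = E[X²] − (E[X])² = 22.2048 − 13.7081 = 8.49677.
SD(X) = √8.49677 = 2.91492.

2.915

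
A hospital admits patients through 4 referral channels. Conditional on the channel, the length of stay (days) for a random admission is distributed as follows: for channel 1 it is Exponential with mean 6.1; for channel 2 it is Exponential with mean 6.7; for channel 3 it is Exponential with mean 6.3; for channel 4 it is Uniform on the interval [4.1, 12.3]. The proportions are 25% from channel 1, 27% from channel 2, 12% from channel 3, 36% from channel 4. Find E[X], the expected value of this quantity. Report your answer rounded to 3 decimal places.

7.042

Component means — 1: 6.1; 2: 6.7; 3: 6.3; 4: 8.2.
E[X] = 0.25·6.1 + 0.27·6.7 + 0.12·6.3 + 0.36·8.2 = 7.042.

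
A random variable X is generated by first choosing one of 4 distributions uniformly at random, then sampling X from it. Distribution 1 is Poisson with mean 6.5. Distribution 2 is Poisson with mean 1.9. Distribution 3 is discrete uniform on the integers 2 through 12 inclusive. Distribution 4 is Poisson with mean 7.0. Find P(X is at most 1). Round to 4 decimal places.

Conditional on each component, P(X ≤ 1): 1: 0.0112758; 2: 0.433749; 3: 0; 4: 0.00729506.
By total probability, P(X ≤ 1) = 0.25·0.0112758 + 0.25·0.433749 + 0.25·0 + 0.25·0.00729506 = 0.11308.

0.1131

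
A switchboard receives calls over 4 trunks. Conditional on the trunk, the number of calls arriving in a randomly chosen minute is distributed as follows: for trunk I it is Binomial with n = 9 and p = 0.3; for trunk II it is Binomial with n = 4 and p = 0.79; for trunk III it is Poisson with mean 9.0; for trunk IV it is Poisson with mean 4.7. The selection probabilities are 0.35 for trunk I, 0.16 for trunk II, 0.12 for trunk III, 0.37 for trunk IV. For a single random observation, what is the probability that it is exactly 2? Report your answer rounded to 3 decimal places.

Conditional on each trunk, P(X = 2): I: 0.266828; II: 0.165137; III: 0.0049981; IV: 0.100457.
By total probability, P(X = 2) = 0.35·0.266828 + 0.16·0.165137 + 0.12·0.0049981 + 0.37·0.100457 = 0.157581.

0.158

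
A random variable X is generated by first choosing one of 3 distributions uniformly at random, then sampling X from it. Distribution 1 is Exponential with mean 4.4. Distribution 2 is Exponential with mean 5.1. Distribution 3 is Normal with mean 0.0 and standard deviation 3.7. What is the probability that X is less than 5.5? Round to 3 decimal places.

Conditional on each component, P(X < 5.5): 1: 0.713495; 2: 0.659871; 3: 0.931425.
By total probability, P(X < 5.5) = 0.333333·0.713495 + 0.333333·0.659871 + 0.333333·0.931425 = 0.768264.

0.768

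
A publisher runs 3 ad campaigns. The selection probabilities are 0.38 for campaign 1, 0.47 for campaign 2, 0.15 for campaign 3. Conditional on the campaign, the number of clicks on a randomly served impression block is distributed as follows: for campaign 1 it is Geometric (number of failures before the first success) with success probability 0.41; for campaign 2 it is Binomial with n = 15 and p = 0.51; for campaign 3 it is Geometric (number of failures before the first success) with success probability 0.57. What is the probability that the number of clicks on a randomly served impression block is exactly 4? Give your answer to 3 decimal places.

Conditional on each campaign, P(X = 4): 1: 0.0496812; 2: 0.0361052; 3: 0.0194872.
By total probability, P(X = 4) = 0.38·0.0496812 + 0.47·0.0361052 + 0.15·0.0194872 = 0.0387714.

0.039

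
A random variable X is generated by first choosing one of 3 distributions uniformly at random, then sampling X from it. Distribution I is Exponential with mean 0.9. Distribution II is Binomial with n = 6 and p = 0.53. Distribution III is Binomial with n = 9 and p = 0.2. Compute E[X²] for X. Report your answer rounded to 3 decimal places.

For each component E[X²] = Var + (mean)², giving I: 1.62; II: 11.607; III: 4.68.
Overall E[X²] = 0.333333·1.62 + 0.333333·11.607 + 0.333333·4.68 = 5.969.

5.969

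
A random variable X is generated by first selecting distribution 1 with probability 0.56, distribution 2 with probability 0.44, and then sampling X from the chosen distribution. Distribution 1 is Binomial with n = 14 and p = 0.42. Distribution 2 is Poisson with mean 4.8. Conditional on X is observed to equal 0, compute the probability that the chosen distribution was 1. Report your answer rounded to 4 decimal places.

0.0701

Likelihoods P(X=0 | ·): 1: 0.000487519; 2: 0.00822975.
Posterior ∝ prior × likelihood. Numerator for 1: 0.56·0.000487519 = 0.000273011.
Normalizing constant: 0.56·0.000487519 + 0.44·0.00822975 = 0.0038941.
P(1 | observation) = 0.000273011 / 0.0038941 = 0.0701089.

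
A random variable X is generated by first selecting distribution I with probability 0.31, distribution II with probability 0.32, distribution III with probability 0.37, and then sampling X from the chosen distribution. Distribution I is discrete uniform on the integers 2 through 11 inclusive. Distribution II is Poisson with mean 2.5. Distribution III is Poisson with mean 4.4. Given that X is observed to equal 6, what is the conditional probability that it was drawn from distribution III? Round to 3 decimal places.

Likelihoods P(X=6 | ·): I: 0.1; II: 0.0278337; III: 0.123734.
Posterior ∝ prior × likelihood. Numerator for III: 0.37·0.123734 = 0.0457815.
Normalizing constant: 0.31·0.1 + 0.32·0.0278337 + 0.37·0.123734 = 0.0856882.
P(III | observation) = 0.0457815 / 0.0856882 = 0.534279.

0.534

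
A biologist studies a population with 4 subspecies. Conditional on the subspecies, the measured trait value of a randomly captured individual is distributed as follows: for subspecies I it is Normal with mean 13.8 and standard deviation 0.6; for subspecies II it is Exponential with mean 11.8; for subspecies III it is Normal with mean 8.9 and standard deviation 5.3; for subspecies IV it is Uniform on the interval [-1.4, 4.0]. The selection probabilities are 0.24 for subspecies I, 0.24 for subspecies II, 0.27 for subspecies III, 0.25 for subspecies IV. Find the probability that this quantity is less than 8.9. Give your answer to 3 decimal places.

Conditional on each subspecies, P(X < 8.9): I: 1.66533e-16; II: 0.529631; III: 0.5; IV: 1.
By total probability, P(X < 8.9) = 0.24·1.66533e-16 + 0.24·0.529631 + 0.27·0.5 + 0.25·1 = 0.512111.

0.512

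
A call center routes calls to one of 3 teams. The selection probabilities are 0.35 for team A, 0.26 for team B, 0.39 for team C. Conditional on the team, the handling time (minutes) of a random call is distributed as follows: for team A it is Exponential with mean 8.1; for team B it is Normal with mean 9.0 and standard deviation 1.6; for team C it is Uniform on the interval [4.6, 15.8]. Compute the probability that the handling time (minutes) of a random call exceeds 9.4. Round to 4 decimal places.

Conditional on each team, P(X > 9.4): A: 0.313331; B: 0.401294; C: 0.571429.
By total probability, P(X > 9.4) = 0.35·0.313331 + 0.26·0.401294 + 0.39·0.571429 = 0.436859.

0.4369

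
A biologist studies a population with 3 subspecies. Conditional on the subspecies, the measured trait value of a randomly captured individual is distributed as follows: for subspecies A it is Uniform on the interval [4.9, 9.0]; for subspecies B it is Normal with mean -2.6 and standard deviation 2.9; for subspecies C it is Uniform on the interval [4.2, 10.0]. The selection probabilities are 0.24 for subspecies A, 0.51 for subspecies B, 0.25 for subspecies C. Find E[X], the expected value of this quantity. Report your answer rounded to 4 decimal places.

2.1170

Component means — A: 6.95; B: -2.6; C: 7.1.
E[X] = 0.24·6.95 + 0.51·-2.6 + 0.25·7.1 = 2.117.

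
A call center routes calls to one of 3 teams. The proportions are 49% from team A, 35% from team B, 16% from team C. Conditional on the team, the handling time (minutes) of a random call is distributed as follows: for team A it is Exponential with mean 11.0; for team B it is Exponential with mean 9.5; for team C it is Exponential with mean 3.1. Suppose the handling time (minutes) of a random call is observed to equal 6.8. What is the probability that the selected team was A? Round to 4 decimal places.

Likelihoods f(6.8 | ·): A: 0.048993; B: 0.0514533; C: 0.0359743.
Posterior ∝ prior × likelihood. Numerator for A: 0.49·0.048993 = 0.0240066.
Normalizing constant: 0.49·0.048993 + 0.35·0.0514533 + 0.16·0.0359743 = 0.0477711.
P(A | observation) = 0.0240066 / 0.0477711 = 0.502533.

0.5025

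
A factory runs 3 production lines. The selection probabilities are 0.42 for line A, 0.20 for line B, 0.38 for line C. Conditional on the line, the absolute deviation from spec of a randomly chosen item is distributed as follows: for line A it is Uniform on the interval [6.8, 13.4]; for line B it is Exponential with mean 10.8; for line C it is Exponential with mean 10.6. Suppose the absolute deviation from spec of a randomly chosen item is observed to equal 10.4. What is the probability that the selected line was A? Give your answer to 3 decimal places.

Likelihoods f(10.4 | ·): A: 0.151515; B: 0.0353482; C: 0.0353666.
Posterior ∝ prior × likelihood. Numerator for A: 0.42·0.151515 = 0.0636364.
Normalizing constant: 0.42·0.151515 + 0.2·0.0353482 + 0.38·0.0353666 = 0.0841453.
P(A | observation) = 0.0636364 / 0.0841453 = 0.756267.

0.756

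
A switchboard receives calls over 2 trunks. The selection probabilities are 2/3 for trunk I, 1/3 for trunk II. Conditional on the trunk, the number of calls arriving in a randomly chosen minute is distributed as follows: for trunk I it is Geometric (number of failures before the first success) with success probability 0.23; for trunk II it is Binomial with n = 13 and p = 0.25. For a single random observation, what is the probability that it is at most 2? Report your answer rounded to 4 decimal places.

0.4732

Conditional on each trunk, P(X ≤ 2): I: 0.543467; II: 0.332602.
By total probability, P(X ≤ 2) = 0.666667·0.543467 + 0.333333·0.332602 = 0.473179.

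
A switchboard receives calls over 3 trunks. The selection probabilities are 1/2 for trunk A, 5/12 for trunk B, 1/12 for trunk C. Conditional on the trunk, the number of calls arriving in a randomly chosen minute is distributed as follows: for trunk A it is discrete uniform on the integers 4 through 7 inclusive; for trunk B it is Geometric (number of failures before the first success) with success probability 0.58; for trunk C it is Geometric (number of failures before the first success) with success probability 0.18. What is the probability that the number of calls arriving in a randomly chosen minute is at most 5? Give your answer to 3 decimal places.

Conditional on each trunk, P(X ≤ 5): A: 0.5; B: 0.994511; C: 0.695993.
By total probability, P(X ≤ 5) = 0.5·0.5 + 0.416667·0.994511 + 0.0833333·0.695993 = 0.722379.

0.722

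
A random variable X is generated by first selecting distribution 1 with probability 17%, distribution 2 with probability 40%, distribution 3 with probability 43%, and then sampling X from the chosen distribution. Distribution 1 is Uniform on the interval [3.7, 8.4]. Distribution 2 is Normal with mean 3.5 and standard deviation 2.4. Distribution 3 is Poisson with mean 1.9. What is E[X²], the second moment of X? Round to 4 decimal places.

16.1087

For each component E[X²] = Var + (mean)², giving 1: 38.4433; 2: 18.01; 3: 5.51.
Overall E[X²] = 0.17·38.4433 + 0.4·18.01 + 0.43·5.51 = 16.1087.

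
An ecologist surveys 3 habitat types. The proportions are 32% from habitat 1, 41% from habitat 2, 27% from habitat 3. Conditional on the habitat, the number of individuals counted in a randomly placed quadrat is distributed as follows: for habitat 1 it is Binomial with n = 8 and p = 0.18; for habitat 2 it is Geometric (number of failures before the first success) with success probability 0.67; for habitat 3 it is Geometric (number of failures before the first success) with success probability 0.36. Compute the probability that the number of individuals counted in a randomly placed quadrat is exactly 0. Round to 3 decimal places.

Conditional on each habitat, P(X = 0): 1: 0.204414; 2: 0.67; 3: 0.36.
By total probability, P(X = 0) = 0.32·0.204414 + 0.41·0.67 + 0.27·0.36 = 0.437313.

0.437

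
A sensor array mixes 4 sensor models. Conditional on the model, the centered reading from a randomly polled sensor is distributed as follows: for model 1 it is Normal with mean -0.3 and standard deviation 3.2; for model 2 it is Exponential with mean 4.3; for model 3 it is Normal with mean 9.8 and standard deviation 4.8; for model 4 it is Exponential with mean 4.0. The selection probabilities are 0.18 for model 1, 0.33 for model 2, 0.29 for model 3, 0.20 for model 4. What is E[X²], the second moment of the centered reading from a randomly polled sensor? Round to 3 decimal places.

54.996

For each component E[X²] = Var + (mean)², giving 1: 10.33; 2: 36.98; 3: 119.08; 4: 32.
Overall E[X²] = 0.18·10.33 + 0.33·36.98 + 0.29·119.08 + 0.2·32 = 54.996.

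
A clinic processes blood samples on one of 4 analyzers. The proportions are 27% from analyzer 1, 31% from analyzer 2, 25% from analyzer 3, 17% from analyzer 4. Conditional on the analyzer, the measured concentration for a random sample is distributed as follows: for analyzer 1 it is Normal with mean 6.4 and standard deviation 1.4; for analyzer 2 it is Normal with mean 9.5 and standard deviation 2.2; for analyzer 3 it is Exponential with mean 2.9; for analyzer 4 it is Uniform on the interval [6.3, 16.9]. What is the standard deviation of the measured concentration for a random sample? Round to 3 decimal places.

Per component, 1: μ=6.4, E[X²]=42.92; 2: μ=9.5, E[X²]=95.09; 3: μ=2.9, E[X²]=16.82; 4: μ=11.6, E[X²]=143.923.
E[X] = 0.27·6.4 + 0.31·9.5 + 0.25·2.9 + 0.17·11.6 = 7.37.
E[X²] = 0.27·42.92 + 0.31·95.09 + 0.25·16.82 + 0.17·143.923 = 69.7383.
Var(X) = E[X²] − (E[X])² = 69.7383 − 54.3169 = 15.4214.
SD(X) = √15.4214 = 3.927.

3.927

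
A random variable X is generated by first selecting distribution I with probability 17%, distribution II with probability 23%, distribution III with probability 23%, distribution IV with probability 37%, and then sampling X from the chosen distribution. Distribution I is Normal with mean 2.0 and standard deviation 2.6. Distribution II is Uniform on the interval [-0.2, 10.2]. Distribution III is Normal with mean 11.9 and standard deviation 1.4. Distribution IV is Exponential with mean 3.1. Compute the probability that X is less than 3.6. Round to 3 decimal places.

Conditional on each component, P(X < 3.6): I: 0.73085; II: 0.365385; III: 1.52791e-09; IV: 0.686918.
By total probability, P(X < 3.6) = 0.17·0.73085 + 0.23·0.365385 + 0.23·1.52791e-09 + 0.37·0.686918 = 0.462443.

0.462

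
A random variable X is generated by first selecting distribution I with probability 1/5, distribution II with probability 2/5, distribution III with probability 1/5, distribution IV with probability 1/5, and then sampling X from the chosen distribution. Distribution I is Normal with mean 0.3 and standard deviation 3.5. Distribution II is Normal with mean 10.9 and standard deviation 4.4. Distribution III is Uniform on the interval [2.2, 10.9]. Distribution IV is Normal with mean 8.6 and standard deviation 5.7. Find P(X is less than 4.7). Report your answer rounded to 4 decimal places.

Conditional on each component, P(X < 4.7): I: 0.895649; II: 0.0794041; III: 0.287356; IV: 0.246921.
By total probability, P(X < 4.7) = 0.2·0.895649 + 0.4·0.0794041 + 0.2·0.287356 + 0.2·0.246921 = 0.317747.

0.3177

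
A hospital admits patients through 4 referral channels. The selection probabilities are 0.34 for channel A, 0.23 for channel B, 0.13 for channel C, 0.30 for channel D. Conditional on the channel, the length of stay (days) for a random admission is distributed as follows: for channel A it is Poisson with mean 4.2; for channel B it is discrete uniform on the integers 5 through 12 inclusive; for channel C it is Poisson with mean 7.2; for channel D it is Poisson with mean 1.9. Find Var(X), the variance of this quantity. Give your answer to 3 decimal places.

10.676

Per component, A: μ=4.2, E[X²]=21.84; B: μ=8.5, E[X²]=77.5; C: μ=7.2, E[X²]=59.04; D: μ=1.9, E[X²]=5.51.
E[X] = 0.34·4.2 + 0.23·8.5 + 0.13·7.2 + 0.3·1.9 = 4.889.
E[X²] = 0.34·21.84 + 0.23·77.5 + 0.13·59.04 + 0.3·5.51 = 34.5788.
Var(X) = E[X²] − (E[X])² = 34.5788 − 23.9023 = 10.6765.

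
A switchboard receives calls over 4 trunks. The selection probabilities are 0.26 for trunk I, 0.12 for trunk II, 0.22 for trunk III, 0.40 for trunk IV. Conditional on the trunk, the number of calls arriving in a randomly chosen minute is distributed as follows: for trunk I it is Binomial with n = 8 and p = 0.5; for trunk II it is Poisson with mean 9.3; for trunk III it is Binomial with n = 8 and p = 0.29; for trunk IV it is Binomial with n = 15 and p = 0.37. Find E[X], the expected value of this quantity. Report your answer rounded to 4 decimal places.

Component means — I: 4; II: 9.3; III: 2.32; IV: 5.55.
E[X] = 0.26·4 + 0.12·9.3 + 0.22·2.32 + 0.4·5.55 = 4.8864.

4.8864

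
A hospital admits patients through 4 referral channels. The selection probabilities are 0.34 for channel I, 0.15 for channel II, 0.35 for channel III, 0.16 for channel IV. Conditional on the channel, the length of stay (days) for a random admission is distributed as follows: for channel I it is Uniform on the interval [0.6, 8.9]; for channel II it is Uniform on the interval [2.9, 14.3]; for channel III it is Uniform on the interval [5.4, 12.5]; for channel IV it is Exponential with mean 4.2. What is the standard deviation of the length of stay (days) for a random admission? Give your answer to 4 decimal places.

Per component, I: μ=4.75, E[X²]=28.3033; II: μ=8.6, E[X²]=84.79; III: μ=8.95, E[X²]=84.3033; IV: μ=4.2, E[X²]=35.28.
E[X] = 0.34·4.75 + 0.15·8.6 + 0.35·8.95 + 0.16·4.2 = 6.7095.
E[X²] = 0.34·28.3033 + 0.15·84.79 + 0.35·84.3033 + 0.16·35.28 = 57.4926.
Var(X) = E[X²] − (E[X])² = 57.4926 − 45.0174 = 12.4752.
SD(X) = √12.4752 = 3.53203.

3.5320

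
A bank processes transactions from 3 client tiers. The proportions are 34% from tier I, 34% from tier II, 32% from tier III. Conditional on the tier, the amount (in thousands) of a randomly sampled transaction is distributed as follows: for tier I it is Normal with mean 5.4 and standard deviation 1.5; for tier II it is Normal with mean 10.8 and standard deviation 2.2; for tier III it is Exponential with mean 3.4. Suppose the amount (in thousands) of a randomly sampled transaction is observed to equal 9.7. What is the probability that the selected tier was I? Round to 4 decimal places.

Likelihoods f(9.7 | ·): I: 0.00436869; II: 0.16003; III: 0.0169631.
Posterior ∝ prior × likelihood. Numerator for I: 0.34·0.00436869 = 0.00148535.
Normalizing constant: 0.34·0.00436869 + 0.34·0.16003 + 0.32·0.0169631 = 0.0613236.
P(I | observation) = 0.00148535 / 0.0613236 = 0.0242216.

0.0242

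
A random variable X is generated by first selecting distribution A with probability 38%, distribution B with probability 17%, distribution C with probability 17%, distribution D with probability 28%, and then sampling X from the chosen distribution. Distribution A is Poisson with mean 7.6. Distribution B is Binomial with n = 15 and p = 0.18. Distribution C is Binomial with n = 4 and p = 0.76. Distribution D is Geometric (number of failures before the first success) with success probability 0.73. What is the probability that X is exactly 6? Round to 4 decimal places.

0.0558

Conditional on each component, P(X = 6): A: 0.13394; B: 0.0285341; C: 0; D: 0.000282817.
By total probability, P(X = 6) = 0.38·0.13394 + 0.17·0.0285341 + 0.17·0 + 0.28·0.000282817 = 0.0558273.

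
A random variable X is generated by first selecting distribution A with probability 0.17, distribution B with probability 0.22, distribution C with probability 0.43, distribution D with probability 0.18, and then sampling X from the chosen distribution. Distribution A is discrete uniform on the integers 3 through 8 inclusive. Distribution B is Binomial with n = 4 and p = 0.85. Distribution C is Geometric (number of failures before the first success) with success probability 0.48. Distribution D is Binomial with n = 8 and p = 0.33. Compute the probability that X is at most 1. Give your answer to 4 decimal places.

Conditional on each component, P(X ≤ 1): A: 0; B: 0.0119813; C: 0.7296; D: 0.20061.
By total probability, P(X ≤ 1) = 0.17·0 + 0.22·0.0119813 + 0.43·0.7296 + 0.18·0.20061 = 0.352474.

0.3525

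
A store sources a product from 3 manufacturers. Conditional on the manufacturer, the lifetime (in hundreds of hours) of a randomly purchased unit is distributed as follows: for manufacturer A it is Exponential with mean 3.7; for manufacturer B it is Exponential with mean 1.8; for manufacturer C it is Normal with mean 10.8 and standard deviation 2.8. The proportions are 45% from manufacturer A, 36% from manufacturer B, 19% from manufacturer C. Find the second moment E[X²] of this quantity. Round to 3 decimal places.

38.305

For each component E[X²] = Var + (mean)², giving A: 27.38; B: 6.48; C: 124.48.
Overall E[X²] = 0.45·27.38 + 0.36·6.48 + 0.19·124.48 = 38.305.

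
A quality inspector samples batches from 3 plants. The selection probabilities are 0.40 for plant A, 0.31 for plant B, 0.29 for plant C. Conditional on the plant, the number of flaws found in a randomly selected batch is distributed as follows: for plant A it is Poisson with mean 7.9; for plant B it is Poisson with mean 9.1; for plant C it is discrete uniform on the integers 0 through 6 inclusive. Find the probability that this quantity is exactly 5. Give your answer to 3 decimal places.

Conditional on each plant, P(X = 5): A: 0.0950666; B: 0.0580692; C: 0.142857.
By total probability, P(X = 5) = 0.4·0.0950666 + 0.31·0.0580692 + 0.29·0.142857 = 0.0974567.

0.097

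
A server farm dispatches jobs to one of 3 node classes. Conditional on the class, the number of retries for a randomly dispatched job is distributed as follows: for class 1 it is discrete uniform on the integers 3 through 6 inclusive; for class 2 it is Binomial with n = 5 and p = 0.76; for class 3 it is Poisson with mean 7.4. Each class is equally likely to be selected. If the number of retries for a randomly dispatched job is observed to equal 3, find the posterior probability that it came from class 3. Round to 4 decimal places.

0.0759

Likelihoods P(X=3 | ·): 1: 0.25; 2: 0.25285; 3: 0.0412824.
Posterior ∝ prior × likelihood. Numerator for 3: 0.333333·0.0412824 = 0.0137608.
Normalizing constant: 0.333333·0.25 + 0.333333·0.25285 + 0.333333·0.0412824 = 0.181378.
P(3 | observation) = 0.0137608 / 0.181378 = 0.0758682.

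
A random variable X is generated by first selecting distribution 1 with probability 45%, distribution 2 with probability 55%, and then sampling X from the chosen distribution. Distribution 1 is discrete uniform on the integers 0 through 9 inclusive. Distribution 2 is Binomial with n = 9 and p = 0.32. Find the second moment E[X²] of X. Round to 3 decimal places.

For each component E[X²] = Var + (mean)², giving 1: 28.5; 2: 10.2528.
Overall E[X²] = 0.45·28.5 + 0.55·10.2528 = 18.464.

18.464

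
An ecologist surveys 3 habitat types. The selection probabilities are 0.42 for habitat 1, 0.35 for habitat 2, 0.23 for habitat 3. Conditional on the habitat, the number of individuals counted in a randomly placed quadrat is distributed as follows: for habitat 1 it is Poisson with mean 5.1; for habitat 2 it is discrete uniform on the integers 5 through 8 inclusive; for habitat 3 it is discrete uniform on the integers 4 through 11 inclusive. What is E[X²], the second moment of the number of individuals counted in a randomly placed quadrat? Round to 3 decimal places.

42.436

For each component E[X²] = Var + (mean)², giving 1: 31.11; 2: 43.5; 3: 61.5.
Overall E[X²] = 0.42·31.11 + 0.35·43.5 + 0.23·61.5 = 42.4362.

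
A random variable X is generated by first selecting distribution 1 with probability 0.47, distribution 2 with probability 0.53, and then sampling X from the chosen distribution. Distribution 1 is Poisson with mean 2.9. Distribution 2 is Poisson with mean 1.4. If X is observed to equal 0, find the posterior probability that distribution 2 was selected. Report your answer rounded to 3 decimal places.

Likelihoods P(X=0 | ·): 1: 0.0550232; 2: 0.246597.
Posterior ∝ prior × likelihood. Numerator for 2: 0.53·0.246597 = 0.130696.
Normalizing constant: 0.47·0.0550232 + 0.53·0.246597 = 0.156557.
P(2 | observation) = 0.130696 / 0.156557 = 0.834815.

0.835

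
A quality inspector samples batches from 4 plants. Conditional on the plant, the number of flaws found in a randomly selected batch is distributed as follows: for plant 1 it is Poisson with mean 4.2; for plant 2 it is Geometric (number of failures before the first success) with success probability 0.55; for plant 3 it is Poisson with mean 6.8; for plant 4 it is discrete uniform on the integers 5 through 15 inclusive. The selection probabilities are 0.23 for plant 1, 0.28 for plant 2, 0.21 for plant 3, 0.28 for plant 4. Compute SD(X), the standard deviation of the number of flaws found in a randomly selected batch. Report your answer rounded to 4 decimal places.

Per component, 1: μ=4.2, E[X²]=21.84; 2: μ=0.818182, E[X²]=2.15702; 3: μ=6.8, E[X²]=53.04; 4: μ=10, E[X²]=110.
E[X] = 0.23·4.2 + 0.28·0.818182 + 0.21·6.8 + 0.28·10 = 5.42309.
E[X²] = 0.23·21.84 + 0.28·2.15702 + 0.21·53.04 + 0.28·110 = 47.5656.
Var(X) = E[X²] − (E[X])² = 47.5656 − 29.4099 = 18.1557.
SD(X) = √18.1557 = 4.26094.

4.2609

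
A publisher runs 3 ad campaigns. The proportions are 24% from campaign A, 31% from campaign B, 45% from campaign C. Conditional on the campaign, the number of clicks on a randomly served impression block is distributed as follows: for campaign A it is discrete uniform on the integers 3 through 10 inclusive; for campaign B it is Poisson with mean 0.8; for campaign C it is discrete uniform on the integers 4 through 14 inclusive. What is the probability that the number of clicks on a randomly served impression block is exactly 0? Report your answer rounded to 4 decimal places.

0.1393

Conditional on each campaign, P(X = 0): A: 0; B: 0.449329; C: 0.
By total probability, P(X = 0) = 0.24·0 + 0.31·0.449329 + 0.45·0 = 0.139292.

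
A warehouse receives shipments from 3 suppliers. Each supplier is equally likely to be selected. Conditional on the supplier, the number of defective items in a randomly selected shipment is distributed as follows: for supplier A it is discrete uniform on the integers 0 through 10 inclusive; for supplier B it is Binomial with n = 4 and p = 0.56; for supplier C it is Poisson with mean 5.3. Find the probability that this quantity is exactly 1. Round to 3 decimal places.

Conditional on each supplier, P(X = 1): A: 0.0909091; B: 0.190812; C: 0.0264554.
By total probability, P(X = 1) = 0.333333·0.0909091 + 0.333333·0.190812 + 0.333333·0.0264554 = 0.102726.

0.103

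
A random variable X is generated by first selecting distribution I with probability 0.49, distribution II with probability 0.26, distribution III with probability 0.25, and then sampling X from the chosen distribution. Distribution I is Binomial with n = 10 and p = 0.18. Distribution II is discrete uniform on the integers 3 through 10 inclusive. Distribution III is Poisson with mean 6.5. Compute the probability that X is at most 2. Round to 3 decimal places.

Conditional on each component, P(X ≤ 2): I: 0.737199; II: 0; III: 0.0430359.
By total probability, P(X ≤ 2) = 0.49·0.737199 + 0.26·0 + 0.25·0.0430359 = 0.371986.

0.372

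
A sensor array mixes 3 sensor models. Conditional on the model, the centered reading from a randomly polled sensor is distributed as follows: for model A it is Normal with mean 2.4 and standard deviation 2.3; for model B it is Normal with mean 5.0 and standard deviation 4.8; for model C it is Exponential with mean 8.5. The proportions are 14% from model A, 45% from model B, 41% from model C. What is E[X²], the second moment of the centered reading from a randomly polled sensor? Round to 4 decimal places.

82.4100

For each component E[X²] = Var + (mean)², giving A: 11.05; B: 48.04; C: 144.5.
Overall E[X²] = 0.14·11.05 + 0.45·48.04 + 0.41·144.5 = 82.41.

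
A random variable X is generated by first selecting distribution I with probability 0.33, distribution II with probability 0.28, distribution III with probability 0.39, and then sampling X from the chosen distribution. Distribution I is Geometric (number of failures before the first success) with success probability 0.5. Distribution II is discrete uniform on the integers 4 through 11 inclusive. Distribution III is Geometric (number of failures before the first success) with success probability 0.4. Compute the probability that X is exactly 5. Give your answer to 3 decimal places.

Conditional on each component, P(X = 5): I: 0.015625; II: 0.125; III: 0.031104.
By total probability, P(X = 5) = 0.33·0.015625 + 0.28·0.125 + 0.39·0.031104 = 0.0522868.

0.052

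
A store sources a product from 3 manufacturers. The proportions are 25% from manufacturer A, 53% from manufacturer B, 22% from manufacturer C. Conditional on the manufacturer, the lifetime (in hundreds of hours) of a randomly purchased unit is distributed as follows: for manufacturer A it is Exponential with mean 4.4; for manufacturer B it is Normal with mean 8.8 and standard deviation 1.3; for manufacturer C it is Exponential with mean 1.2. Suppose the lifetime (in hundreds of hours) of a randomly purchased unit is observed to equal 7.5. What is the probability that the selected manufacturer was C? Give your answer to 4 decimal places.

Likelihoods f(7.5 | ·): A: 0.0413307; B: 0.186131; C: 0.00160871.
Posterior ∝ prior × likelihood. Numerator for C: 0.22·0.00160871 = 0.000353917.
Normalizing constant: 0.25·0.0413307 + 0.53·0.186131 + 0.22·0.00160871 = 0.109336.
P(C | observation) = 0.000353917 / 0.109336 = 0.00323696.

0.0032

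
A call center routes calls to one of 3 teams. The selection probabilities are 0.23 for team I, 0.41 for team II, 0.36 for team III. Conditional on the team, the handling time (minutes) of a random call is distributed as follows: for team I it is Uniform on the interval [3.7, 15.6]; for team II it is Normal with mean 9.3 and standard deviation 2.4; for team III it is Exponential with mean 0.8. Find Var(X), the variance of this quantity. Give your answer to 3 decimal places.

Per component, I: μ=9.65, E[X²]=104.923; II: μ=9.3, E[X²]=92.25; III: μ=0.8, E[X²]=1.28.
E[X] = 0.23·9.65 + 0.41·9.3 + 0.36·0.8 = 6.3205.
E[X²] = 0.23·104.923 + 0.41·92.25 + 0.36·1.28 = 62.4157.
Var(X) = E[X²] − (E[X])² = 62.4157 − 39.9487 = 22.4669.

22.467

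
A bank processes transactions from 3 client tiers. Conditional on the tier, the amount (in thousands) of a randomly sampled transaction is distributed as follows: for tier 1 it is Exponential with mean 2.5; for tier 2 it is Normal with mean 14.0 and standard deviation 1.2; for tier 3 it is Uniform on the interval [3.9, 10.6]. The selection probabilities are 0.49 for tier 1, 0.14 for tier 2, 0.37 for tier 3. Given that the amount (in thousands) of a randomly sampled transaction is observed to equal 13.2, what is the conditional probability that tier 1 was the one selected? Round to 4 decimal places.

Likelihoods f(13.2 | ·): 1: 0.00203697; 2: 0.266207; 3: 0.
Posterior ∝ prior × likelihood. Numerator for 1: 0.49·0.00203697 = 0.000998116.
Normalizing constant: 0.49·0.00203697 + 0.14·0.266207 + 0.37·0 = 0.0382671.
P(1 | observation) = 0.000998116 / 0.0382671 = 0.0260829.

0.0261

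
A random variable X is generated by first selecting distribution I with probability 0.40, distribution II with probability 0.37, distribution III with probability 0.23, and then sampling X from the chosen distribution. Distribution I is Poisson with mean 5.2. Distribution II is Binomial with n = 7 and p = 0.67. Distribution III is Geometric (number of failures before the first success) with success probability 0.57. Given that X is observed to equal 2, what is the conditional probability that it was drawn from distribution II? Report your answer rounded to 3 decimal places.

0.202

Likelihoods P(X=2 | ·): I: 0.074584; II: 0.0368925; III: 0.105393.
Posterior ∝ prior × likelihood. Numerator for II: 0.37·0.0368925 = 0.0136502.
Normalizing constant: 0.4·0.074584 + 0.37·0.0368925 + 0.23·0.105393 = 0.0677242.
P(II | observation) = 0.0136502 / 0.0677242 = 0.201556.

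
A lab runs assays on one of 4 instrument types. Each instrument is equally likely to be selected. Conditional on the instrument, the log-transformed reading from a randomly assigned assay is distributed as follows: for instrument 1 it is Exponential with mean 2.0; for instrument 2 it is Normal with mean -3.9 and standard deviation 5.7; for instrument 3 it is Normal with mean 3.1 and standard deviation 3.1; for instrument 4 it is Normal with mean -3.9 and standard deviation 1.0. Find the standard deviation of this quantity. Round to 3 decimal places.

Per component, 1: μ=2, E[X²]=8; 2: μ=-3.9, E[X²]=47.7; 3: μ=3.1, E[X²]=19.22; 4: μ=-3.9, E[X²]=16.21.
E[X] = 0.25·2 + 0.25·-3.9 + 0.25·3.1 + 0.25·-3.9 = -0.675.
E[X²] = 0.25·8 + 0.25·47.7 + 0.25·19.22 + 0.25·16.21 = 22.7825.
Var(X) = E[X²] − (E[X])² = 22.7825 − 0.455625 = 22.3269.
SD(X) = √22.3269 = 4.72513.

4.725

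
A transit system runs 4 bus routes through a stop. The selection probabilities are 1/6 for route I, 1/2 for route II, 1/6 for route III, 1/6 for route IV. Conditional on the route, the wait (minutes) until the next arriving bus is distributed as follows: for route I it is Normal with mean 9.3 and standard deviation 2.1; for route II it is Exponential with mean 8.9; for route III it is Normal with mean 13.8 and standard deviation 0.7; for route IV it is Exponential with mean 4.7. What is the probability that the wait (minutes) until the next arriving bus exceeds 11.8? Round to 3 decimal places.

0.332

Conditional on each route, P(X > 11.8): I: 0.11693; II: 0.265579; III: 0.997863; IV: 0.0812164.
By total probability, P(X > 11.8) = 0.166667·0.11693 + 0.5·0.265579 + 0.166667·0.997863 + 0.166667·0.0812164 = 0.332124.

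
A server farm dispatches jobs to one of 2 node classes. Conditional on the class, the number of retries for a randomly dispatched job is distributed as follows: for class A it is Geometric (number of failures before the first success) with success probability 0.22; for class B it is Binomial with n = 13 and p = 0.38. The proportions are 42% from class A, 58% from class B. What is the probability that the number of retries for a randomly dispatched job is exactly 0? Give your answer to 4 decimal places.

0.0936

Conditional on each class, P(X = 0): A: 0.22; B: 0.00200029.
By total probability, P(X = 0) = 0.42·0.22 + 0.58·0.00200029 = 0.0935602.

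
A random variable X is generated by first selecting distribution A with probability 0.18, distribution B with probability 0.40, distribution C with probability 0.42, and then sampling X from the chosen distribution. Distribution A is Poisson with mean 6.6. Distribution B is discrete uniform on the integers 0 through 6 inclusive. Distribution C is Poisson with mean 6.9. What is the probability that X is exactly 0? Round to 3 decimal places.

0.058

Conditional on each component, P(X = 0): A: 0.00136037; B: 0.142857; C: 0.00100779.
By total probability, P(X = 0) = 0.18·0.00136037 + 0.4·0.142857 + 0.42·0.00100779 = 0.057811.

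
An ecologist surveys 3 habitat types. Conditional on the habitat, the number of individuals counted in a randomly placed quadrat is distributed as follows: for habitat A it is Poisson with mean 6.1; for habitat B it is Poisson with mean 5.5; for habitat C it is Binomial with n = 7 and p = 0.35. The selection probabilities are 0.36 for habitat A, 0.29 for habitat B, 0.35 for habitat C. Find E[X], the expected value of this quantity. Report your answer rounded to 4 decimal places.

Component means — A: 6.1; B: 5.5; C: 2.45.
E[X] = 0.36·6.1 + 0.29·5.5 + 0.35·2.45 = 4.6485.

4.6485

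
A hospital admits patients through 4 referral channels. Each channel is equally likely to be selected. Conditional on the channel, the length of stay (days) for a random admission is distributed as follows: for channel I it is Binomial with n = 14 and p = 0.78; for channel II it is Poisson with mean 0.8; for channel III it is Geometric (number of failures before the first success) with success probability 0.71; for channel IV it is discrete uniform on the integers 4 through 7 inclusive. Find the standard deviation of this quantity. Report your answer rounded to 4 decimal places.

Per component, I: μ=10.92, E[X²]=121.649; II: μ=0.8, E[X²]=1.44; III: μ=0.408451, E[X²]=0.742115; IV: μ=5.5, E[X²]=31.5.
E[X] = 0.25·10.92 + 0.25·0.8 + 0.25·0.408451 + 0.25·5.5 = 4.40711.
E[X²] = 0.25·121.649 + 0.25·1.44 + 0.25·0.742115 + 0.25·31.5 = 38.8327.
Var(X) = E[X²] − (E[X])² = 38.8327 − 19.4226 = 19.4101.
SD(X) = √19.4101 = 4.40569.

4.4057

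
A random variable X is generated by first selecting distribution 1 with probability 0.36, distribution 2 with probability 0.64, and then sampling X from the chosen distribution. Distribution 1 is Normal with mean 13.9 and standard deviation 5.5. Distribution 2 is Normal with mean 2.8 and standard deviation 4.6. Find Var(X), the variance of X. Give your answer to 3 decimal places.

Per component, 1: μ=13.9, E[X²]=223.46; 2: μ=2.8, E[X²]=29.
E[X] = 0.36·13.9 + 0.64·2.8 = 6.796.
E[X²] = 0.36·223.46 + 0.64·29 = 99.0056.
Var(X) = E[X²] − (E[X])² = 99.0056 − 46.1856 = 52.82.

52.820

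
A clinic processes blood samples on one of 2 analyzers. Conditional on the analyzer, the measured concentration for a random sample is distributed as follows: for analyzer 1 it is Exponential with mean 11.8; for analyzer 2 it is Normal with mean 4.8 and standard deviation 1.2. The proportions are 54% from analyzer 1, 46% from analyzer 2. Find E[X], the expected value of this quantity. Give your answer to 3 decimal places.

Component means — 1: 11.8; 2: 4.8.
E[X] = 0.54·11.8 + 0.46·4.8 = 8.58.

8.580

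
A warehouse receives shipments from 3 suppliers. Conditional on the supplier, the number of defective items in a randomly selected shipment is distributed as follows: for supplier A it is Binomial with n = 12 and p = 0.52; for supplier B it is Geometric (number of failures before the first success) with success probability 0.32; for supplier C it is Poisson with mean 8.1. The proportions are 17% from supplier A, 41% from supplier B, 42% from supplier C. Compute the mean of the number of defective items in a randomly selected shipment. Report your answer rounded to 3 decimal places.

5.334

Component means — A: 6.24; B: 2.125; C: 8.1.
E[X] = 0.17·6.24 + 0.41·2.125 + 0.42·8.1 = 5.33405.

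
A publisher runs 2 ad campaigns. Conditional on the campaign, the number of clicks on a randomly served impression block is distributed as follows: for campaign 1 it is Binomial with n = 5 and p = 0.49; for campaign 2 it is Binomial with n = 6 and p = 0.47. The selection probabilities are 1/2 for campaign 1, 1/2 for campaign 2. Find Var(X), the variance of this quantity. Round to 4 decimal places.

1.4063

Per component, 1: μ=2.45, E[X²]=7.252; 2: μ=2.82, E[X²]=9.447.
E[X] = 0.5·2.45 + 0.5·2.82 = 2.635.
E[X²] = 0.5·7.252 + 0.5·9.447 = 8.3495.
Var(X) = E[X²] − (E[X])² = 8.3495 − 6.94322 = 1.40628.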